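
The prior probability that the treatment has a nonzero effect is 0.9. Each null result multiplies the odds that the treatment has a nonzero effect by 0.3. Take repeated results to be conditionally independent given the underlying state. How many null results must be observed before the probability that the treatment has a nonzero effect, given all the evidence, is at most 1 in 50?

Prior odds: 0.9 ÷ 0.1 = 9.
Likelihood ratio per null result = 0.3.
Target odds: 0.02 ÷ 0.98 = 1/49.
Need 9 × 0.3ⁿ ≤ 1/49, i.e. 0.3ⁿ ≤ 1/441.
0.3⁵ = 243/100000 is still above 1/441 but 0.3⁶ = 729/1000000 is at or below it, so n = 6.

6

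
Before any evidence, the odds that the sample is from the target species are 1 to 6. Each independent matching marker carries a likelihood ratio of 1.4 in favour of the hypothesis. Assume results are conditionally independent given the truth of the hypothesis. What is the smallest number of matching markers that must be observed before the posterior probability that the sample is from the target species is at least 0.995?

22

Prior odds = 1/6.
Likelihood ratio per matching marker = 1.4.
Target odds: 0.995 ÷ 0.005 = 199.
Require 1.4ⁿ ≥ 199 ÷ (1/6) = 1194.
1.4²¹ ≈1171.36 falls short of 1194 but 1.4²² ≈1639.9 reaches it, so n = 22.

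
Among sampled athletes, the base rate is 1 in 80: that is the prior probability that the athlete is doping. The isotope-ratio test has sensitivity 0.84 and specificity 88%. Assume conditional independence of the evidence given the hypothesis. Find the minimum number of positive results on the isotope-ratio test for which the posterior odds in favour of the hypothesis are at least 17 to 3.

Prior odds: 0.0125 ÷ 0.9875 = 1/79.
False-positive rate = 1 − 0.88 = 0.12; likelihood ratio of a positive = 0.84/0.12 = 7.
Target odds = 17/3.
Require 7ⁿ ≥ 17/3 ÷ (1/79) = 1343/3.
7³ = 343 falls short of 1343/3 but 7⁴ = 2401 reaches it, so n = 4.

4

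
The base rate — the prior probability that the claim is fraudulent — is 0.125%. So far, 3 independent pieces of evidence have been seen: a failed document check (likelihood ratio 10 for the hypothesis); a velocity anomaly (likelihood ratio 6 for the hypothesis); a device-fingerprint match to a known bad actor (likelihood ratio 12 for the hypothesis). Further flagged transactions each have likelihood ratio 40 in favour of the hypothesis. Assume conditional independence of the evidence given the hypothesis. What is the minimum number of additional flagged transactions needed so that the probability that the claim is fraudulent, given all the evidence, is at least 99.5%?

Prior odds = 0.00125/0.99875 = 1/799.
Combined Bayes factor of the evidence already in hand = 10 × 6 × 12 = 720.
Odds after that evidence = (1/799) × 720 = 720/799.
Target odds = 0.995/0.005 = 199.
Need 40ⁿ ≥ 199 ÷ (720/799) = 159001/720.
40¹ = 40 falls short of 159001/720 but 40² = 1600 reaches it, so n = 2.

2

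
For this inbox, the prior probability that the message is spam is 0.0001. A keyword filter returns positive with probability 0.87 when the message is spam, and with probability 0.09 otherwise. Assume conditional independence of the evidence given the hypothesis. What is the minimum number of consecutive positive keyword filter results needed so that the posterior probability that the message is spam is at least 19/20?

6

Prior odds: 0.0001 ÷ 0.9999 = 1/9999.
Likelihood ratio of a positive result = 0.87/0.09 = 29/3.
Target odds: 0.95 ÷ 0.05 = 19.
Need (1/9999) × (29/3)ⁿ ≥ 19, i.e. (29/3)ⁿ ≥ 189981.
(29/3)⁵ = 20511149/243 falls short of 189981 but (29/3)⁶ = 594823321/729 reaches it, so n = 6.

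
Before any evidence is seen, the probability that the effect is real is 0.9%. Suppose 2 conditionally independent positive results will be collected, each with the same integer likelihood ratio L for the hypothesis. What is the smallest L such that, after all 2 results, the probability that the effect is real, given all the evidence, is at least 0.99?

Prior odds = 0.009/0.991 = 9/991.
Target odds = 0.99/0.01 = 99.
Need L² ≥ 99 ÷ (9/991) = 10901.
104² = 10816 < 10901 ≤ 11025 = 105², so L = 105.

105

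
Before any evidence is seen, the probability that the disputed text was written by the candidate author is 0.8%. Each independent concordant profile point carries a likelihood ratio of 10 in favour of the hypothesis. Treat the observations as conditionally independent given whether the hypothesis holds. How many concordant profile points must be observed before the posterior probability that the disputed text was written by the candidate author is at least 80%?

3

Prior odds: 0.008 ÷ 0.992 = 1/124.
Likelihood ratio per concordant profile point = 10.
Target odds: 0.8 ÷ 0.2 = 4.
Require 10ⁿ ≥ 4 ÷ (1/124) = 496.
10² = 100 falls short of 496 but 10³ = 1000 reaches it, so n = 3.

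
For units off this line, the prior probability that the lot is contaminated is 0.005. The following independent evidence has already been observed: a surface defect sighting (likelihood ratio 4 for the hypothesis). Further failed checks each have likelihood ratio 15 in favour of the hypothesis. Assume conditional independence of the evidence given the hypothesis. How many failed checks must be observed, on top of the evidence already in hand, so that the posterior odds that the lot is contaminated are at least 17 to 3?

Prior odds = 0.005/0.995 = 1/199.
Bayes factor of the evidence already in hand = 4.
Odds after that evidence = (1/199) × 4 = 4/199.
Target odds = 17/3.
Need 15ⁿ ≥ 17/3 ÷ (4/199) = 3383/12.
15² = 225 falls short of 3383/12 but 15³ = 3375 reaches it, so n = 3.

3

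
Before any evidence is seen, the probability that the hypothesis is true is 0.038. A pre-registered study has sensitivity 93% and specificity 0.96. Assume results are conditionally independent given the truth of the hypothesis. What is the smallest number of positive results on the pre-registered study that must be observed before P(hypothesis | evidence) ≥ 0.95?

2

Prior odds = 0.038/0.962 = 19/481.
False-positive rate = 1 − 0.96 = 0.04; likelihood ratio of a positive = 0.93/0.04 = 23.25.
Target odds: 0.95 ÷ 0.05 = 19.
Need (19/481) × 23.25ⁿ ≥ 19, i.e. 23.25ⁿ ≥ 481.
23.25¹ = 23.25 falls short of 481 but 23.25² = 540.5625 reaches it, so n = 2.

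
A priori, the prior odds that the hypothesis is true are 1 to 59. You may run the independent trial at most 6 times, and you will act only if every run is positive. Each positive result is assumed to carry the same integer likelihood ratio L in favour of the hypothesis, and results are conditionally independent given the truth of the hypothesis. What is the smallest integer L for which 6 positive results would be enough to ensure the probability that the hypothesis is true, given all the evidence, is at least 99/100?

5

Prior odds = 1/59.
Target odds = 0.99/0.01 = 99.
Need L⁶ ≥ 99 ÷ (1/59) = 5841.
4⁶ = 4096 < 5841 ≤ 15625 = 5⁶, so L = 5.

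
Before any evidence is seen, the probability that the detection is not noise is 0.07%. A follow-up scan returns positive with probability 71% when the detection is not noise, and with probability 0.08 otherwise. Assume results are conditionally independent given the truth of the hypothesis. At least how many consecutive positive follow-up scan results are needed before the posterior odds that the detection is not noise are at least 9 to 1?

Prior odds: 0.0007 ÷ 0.9993 = 7/9993.
Likelihood ratio of a positive result = 0.71/0.08 = 8.875.
Target odds = 9.
Require 8.875ⁿ ≥ 9 ÷ (7/9993) = 89937/7.
8.875⁴ = 25411681/4096 falls short of 89937/7 but 8.875⁵ ≈55060.7 reaches it, so n = 5.

5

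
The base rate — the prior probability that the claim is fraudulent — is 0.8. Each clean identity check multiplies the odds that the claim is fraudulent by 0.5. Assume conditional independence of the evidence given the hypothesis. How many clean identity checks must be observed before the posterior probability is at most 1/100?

9

Prior odds = 0.8/0.2 = 4.
Likelihood ratio per clean identity check = 0.5.
Target odds: 0.01 ÷ 0.99 = 1/99.
Require 0.5ⁿ ≤ 1/99 ÷ 4 = 1/396.
0.5⁸ = 0.00390625 is still above 1/396 but 0.5⁹ = 0.001953125 is at or below it, so n = 9.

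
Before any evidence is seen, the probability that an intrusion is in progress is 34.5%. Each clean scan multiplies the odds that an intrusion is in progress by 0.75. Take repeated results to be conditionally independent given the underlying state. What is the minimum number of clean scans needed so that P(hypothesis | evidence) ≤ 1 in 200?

17

Prior odds = 0.345/0.655 = 69/131.
Likelihood ratio per clean scan = 0.75.
Target odds: 0.005 ÷ 0.995 = 1/199.
Require 0.75ⁿ ≤ 1/199 ÷ (69/131) = 131/13731.
0.75¹⁶ ≈0.0100226 is still above 131/13731 but 0.75¹⁷ ≈0.00751695 is at or below it, so n = 17.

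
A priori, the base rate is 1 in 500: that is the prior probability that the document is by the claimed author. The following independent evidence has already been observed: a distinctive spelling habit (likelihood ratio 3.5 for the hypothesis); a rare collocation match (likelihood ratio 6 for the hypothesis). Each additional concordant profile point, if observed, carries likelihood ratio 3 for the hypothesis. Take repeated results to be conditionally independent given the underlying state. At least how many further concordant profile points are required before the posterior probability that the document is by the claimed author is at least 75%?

Prior odds = 0.002/0.998 = 1/499.
Combined Bayes factor of the evidence already in hand = 3.5 × 6 = 21.
Odds after that evidence = (1/499) × 21 = 21/499.
Target odds = 0.75/0.25 = 3.
Need 3ⁿ ≥ 3 ÷ (21/499) = 499/7.
3³ = 27 falls short of 499/7 but 3⁴ = 81 reaches it, so n = 4.

4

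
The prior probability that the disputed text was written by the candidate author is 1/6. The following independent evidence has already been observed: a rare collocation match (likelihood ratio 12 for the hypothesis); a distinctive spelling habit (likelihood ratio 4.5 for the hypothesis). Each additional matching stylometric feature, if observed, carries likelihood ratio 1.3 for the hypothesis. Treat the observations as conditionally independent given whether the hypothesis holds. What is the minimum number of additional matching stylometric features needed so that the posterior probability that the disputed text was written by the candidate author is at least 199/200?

Prior odds = (1/6)/(5/6) = 0.2.
Combined Bayes factor of the evidence already in hand = 12 × 4.5 = 54.
Odds after that evidence = 0.2 × 54 = 10.8.
Target odds = 0.995/0.005 = 199.
Need 1.3ⁿ ≥ 199 ÷ 10.8 = 995/54.
1.3¹¹ ≈17.9216 falls short of 995/54 but 1.3¹² ≈23.2981 reaches it, so n = 12.

12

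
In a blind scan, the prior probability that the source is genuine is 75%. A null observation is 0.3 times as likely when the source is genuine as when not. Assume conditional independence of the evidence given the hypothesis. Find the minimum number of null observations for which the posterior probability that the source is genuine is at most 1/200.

6

Prior odds = 0.75/0.25 = 3.
Likelihood ratio per null observation = 0.3.
Target odds: 0.005 ÷ 0.995 = 1/199.
Require 0.3ⁿ ≤ 1/199 ÷ 3 = 1/597.
0.3⁵ = 243/100000 is still above 1/597 but 0.3⁶ = 729/1000000 is at or below it, so n = 6.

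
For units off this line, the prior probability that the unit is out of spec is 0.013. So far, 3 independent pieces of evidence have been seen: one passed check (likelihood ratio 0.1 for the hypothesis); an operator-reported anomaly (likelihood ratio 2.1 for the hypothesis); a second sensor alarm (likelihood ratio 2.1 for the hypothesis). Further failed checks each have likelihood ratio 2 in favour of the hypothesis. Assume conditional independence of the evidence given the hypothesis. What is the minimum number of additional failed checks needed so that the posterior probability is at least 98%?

14

Prior odds = 0.013/0.987 = 13/987.
Combined Bayes factor of the evidence already in hand = 0.1 × 2.1 × 2.1 = 0.441.
Odds after that evidence = (13/987) × 0.441 = 273/47000.
Target odds = 0.98/0.02 = 49.
Need 2ⁿ ≥ 49 ÷ (273/47000) = 329000/39.
2¹³ = 8192 falls short of 329000/39 but 2¹⁴ = 16384 reaches it, so n = 14.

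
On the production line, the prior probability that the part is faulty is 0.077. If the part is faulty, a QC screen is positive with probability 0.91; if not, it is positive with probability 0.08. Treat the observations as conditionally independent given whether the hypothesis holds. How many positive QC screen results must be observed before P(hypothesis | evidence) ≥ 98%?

3

Prior odds: 0.077 ÷ 0.923 = 77/923.
Likelihood ratio of a positive = 0.91/0.08 = 11.375.
Target odds: 0.98 ÷ 0.02 = 49.
Require 11.375ⁿ ≥ 49 ÷ (77/923) = 6461/11.
11.375² = 129.390625 falls short of 6461/11 but 11.375³ = 753571/512 reaches it, so n = 3.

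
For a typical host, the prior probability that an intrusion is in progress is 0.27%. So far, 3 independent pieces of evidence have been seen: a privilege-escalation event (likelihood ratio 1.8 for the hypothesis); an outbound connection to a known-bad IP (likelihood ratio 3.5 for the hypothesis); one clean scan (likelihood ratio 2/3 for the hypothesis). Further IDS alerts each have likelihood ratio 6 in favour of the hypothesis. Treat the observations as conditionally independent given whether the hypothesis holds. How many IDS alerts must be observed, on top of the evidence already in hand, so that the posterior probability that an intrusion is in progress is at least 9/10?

4

Prior odds = 0.0027/0.9973 = 27/9973.
Combined Bayes factor of the evidence already in hand = 1.8 × 3.5 × (2/3) = 4.2.
Odds after that evidence = (27/9973) × 4.2 = 567/49865.
Target odds = 0.9/0.1 = 9.
Need 6ⁿ ≥ 9 ÷ (567/49865) = 49865/63.
6³ = 216 falls short of 49865/63 but 6⁴ = 1296 reaches it, so n = 4.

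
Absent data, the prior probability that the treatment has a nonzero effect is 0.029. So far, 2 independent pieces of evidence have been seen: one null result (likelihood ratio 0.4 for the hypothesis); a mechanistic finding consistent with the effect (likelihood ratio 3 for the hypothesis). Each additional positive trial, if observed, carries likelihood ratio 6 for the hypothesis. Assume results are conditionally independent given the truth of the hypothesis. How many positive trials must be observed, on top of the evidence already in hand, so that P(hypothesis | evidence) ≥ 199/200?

5

Prior odds = 0.029/0.971 = 29/971.
Combined Bayes factor of the evidence already in hand = 0.4 × 3 = 1.2.
Odds after that evidence = (29/971) × 1.2 = 174/4855.
Target odds = 0.995/0.005 = 199.
Need 6ⁿ ≥ 199 ÷ (174/4855) = 966145/174.
6⁴ = 1296 falls short of 966145/174 but 6⁵ = 7776 reaches it, so n = 5.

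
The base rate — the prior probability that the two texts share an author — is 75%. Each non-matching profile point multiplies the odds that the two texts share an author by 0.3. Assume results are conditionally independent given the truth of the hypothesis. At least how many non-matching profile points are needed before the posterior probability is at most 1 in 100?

Prior odds: 0.75 ÷ 0.25 = 3.
Likelihood ratio per non-matching profile point = 0.3.
Target odds: 0.01 ÷ 0.99 = 1/99.
Need 3 × 0.3ⁿ ≤ 1/99, i.e. 0.3ⁿ ≤ 1/297.
0.3⁴ = 0.0081 is still above 1/297 but 0.3⁵ = 243/100000 is at or below it, so n = 5.

5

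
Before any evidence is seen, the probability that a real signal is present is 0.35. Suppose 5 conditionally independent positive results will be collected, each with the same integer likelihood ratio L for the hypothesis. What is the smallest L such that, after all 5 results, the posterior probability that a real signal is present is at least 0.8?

Prior odds = 0.35/0.65 = 7/13.
Target odds = 0.8/0.2 = 4.
Need L⁵ ≥ 4 ÷ (7/13) = 52/7.
1⁵ = 1 < 52/7 ≤ 32 = 2⁵, so L = 2.

2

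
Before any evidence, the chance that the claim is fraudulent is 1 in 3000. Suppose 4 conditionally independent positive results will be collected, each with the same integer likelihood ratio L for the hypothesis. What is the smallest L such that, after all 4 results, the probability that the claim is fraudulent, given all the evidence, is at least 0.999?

Prior odds = (1/3000)/(2999/3000) = 1/2999.
Target odds = 0.999/0.001 = 999.
Need L⁴ ≥ 999 ÷ (1/2999) = 2996001.
41⁴ = 2825761 < 2996001 ≤ 3111696 = 42⁴, so L = 42.

42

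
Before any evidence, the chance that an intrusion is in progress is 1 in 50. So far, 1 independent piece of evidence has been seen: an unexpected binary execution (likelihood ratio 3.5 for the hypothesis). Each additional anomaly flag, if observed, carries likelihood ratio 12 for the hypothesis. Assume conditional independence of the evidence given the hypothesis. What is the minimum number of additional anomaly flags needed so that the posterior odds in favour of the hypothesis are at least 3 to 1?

Prior odds = 0.02/0.98 = 1/49.
Bayes factor of the evidence already in hand = 3.5.
Odds after that evidence = (1/49) × 3.5 = 1/14.
Target odds = 3.
Need 12ⁿ ≥ 3 ÷ (1/14) = 42.
12¹ = 12 falls short of 42 but 12² = 144 reaches it, so n = 2.

2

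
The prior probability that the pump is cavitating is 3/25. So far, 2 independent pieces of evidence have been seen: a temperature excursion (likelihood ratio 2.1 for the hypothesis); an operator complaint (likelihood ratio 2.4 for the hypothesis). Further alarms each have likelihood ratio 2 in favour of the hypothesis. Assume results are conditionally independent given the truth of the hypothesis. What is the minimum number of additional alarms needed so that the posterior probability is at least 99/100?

Prior odds = 0.12/0.88 = 3/22.
Combined Bayes factor of the evidence already in hand = 2.1 × 2.4 = 5.04.
Odds after that evidence = (3/22) × 5.04 = 189/275.
Target odds = 0.99/0.01 = 99.
Need 2ⁿ ≥ 99 ÷ (189/275) = 3025/21.
2⁷ = 128 falls short of 3025/21 but 2⁸ = 256 reaches it, so n = 8.

8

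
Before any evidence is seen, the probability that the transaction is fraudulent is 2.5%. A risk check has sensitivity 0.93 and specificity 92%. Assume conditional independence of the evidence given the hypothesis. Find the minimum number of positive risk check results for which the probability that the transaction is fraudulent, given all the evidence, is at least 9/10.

3

Prior odds = 0.025/0.975 = 1/39.
False-positive rate = 1 − 0.92 = 0.08; likelihood ratio of a positive = 0.93/0.08 = 11.625.
Target odds: 0.9 ÷ 0.1 = 9.
Need (1/39) × 11.625ⁿ ≥ 9, i.e. 11.625ⁿ ≥ 351.
11.625² = 135.140625 falls short of 351 but 11.625³ = 804357/512 reaches it, so n = 3.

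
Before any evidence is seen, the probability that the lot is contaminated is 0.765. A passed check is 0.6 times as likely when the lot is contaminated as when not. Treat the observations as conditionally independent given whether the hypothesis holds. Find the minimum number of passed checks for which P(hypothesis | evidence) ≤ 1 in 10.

Prior odds = 0.765/0.235 = 153/47.
Likelihood ratio per passed check = 0.6.
Target odds: 0.1 ÷ 0.9 = 1/9.
Require 0.6ⁿ ≤ 1/9 ÷ (153/47) = 47/1377.
0.6⁶ = 729/15625 is still above 47/1377 but 0.6⁷ = 2187/78125 is at or below it, so n = 7.

7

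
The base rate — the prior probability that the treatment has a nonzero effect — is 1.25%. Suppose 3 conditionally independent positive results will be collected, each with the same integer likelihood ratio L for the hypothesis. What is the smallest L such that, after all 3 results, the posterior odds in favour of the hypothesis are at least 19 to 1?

Prior odds = 0.0125/0.9875 = 1/79.
Target odds = 19.
Need L³ ≥ 19 ÷ (1/79) = 1501.
11³ = 1331 < 1501 ≤ 1728 = 12³, so L = 12.

12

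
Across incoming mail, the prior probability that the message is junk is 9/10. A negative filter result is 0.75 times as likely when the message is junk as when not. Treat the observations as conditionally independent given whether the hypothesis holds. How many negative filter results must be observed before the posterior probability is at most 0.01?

Prior odds: 0.9 ÷ 0.1 = 9.
Likelihood ratio per negative filter result = 0.75.
Target odds: 0.01 ÷ 0.99 = 1/99.
Require 0.75ⁿ ≤ 1/99 ÷ 9 = 1/891.
0.75²³ ≈0.00133786 is still above 1/891 but 0.75²⁴ ≈0.00100339 is at or below it, so n = 24.

24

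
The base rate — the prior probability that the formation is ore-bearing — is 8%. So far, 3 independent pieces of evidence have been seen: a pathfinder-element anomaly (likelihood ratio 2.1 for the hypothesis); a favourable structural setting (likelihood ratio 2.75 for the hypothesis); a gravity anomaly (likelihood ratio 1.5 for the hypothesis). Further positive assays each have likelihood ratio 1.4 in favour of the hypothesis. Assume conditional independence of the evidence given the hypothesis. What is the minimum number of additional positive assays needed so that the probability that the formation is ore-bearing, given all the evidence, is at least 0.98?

13

Prior odds = 0.08/0.92 = 2/23.
Combined Bayes factor of the evidence already in hand = 2.1 × 2.75 × 1.5 = 8.6625.
Odds after that evidence = (2/23) × 8.6625 = 693/920.
Target odds = 0.98/0.02 = 49.
Need 1.4ⁿ ≥ 49 ÷ (693/920) = 6440/99.
1.4¹² ≈56.6939 falls short of 6440/99 but 1.4¹³ ≈79.3715 reaches it, so n = 13.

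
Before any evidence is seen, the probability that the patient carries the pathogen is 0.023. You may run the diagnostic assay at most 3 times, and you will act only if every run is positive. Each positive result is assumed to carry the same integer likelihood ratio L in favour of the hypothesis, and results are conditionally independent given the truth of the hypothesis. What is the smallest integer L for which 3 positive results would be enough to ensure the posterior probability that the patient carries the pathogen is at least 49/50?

13

Prior odds = 0.023/0.977 = 23/977.
Target odds = 0.98/0.02 = 49.
Need L³ ≥ 49 ÷ (23/977) = 47873/23.
12³ = 1728 < 47873/23 ≤ 2197 = 13³, so L = 13.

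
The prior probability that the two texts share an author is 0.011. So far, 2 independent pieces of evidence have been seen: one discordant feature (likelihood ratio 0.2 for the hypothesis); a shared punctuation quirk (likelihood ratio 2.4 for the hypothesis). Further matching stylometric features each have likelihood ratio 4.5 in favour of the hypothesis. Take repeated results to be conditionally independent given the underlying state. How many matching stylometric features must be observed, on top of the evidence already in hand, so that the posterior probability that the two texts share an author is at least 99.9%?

9

Prior odds = 0.011/0.989 = 11/989.
Combined Bayes factor of the evidence already in hand = 0.2 × 2.4 = 0.48.
Odds after that evidence = (11/989) × 0.48 = 132/24725.
Target odds = 0.999/0.001 = 999.
Need 4.5ⁿ ≥ 999 ÷ (132/24725) = 8233425/44.
4.5⁸ = 43046721/256 falls short of 8233425/44 but 4.5⁹ = 387420489/512 reaches it, so n = 9.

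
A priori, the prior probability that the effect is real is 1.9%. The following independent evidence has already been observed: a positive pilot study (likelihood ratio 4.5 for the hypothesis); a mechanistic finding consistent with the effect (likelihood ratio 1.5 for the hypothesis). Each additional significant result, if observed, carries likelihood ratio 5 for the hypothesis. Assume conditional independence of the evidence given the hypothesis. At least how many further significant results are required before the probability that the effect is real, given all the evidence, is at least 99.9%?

6

Prior odds = 0.019/0.981 = 19/981.
Combined Bayes factor of the evidence already in hand = 4.5 × 1.5 = 6.75.
Odds after that evidence = (19/981) × 6.75 = 57/436.
Target odds = 0.999/0.001 = 999.
Need 5ⁿ ≥ 999 ÷ (57/436) = 145188/19.
5⁵ = 3125 falls short of 145188/19 but 5⁶ = 15625 reaches it, so n = 6.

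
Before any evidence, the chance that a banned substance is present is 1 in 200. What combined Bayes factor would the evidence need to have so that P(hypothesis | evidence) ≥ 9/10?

1791

Prior odds = 0.005/0.995 = 1/199.
Target odds = 0.9/0.1 = 9.
Required Bayes factor = 9 ÷ (1/199) = 1791.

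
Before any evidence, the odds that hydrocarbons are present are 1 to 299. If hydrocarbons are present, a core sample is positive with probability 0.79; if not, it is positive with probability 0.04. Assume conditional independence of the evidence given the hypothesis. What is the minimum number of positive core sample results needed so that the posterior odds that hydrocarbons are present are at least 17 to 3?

Prior odds = 1/299.
Likelihood ratio of a positive = 0.79/0.04 = 19.75.
Target odds = 17/3.
Need (1/299) × 19.75ⁿ ≥ 17/3, i.e. 19.75ⁿ ≥ 5083/3.
19.75² = 390.0625 falls short of 5083/3 but 19.75³ = 7703.734375 reaches it, so n = 3.

3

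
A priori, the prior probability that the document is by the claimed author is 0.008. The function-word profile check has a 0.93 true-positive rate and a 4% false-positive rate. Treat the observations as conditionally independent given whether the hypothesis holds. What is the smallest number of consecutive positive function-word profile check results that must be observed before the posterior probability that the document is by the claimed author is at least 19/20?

Prior odds: 0.008 ÷ 0.992 = 1/124.
Likelihood ratio of a positive result = 0.93/0.04 = 23.25.
Target posterior odds = 0.95/0.05 = 19.
Require 23.25ⁿ ≥ 19 ÷ (1/124) = 2356.
23.25² = 540.5625 falls short of 2356 but 23.25³ = 804357/64 reaches it, so n = 3.

3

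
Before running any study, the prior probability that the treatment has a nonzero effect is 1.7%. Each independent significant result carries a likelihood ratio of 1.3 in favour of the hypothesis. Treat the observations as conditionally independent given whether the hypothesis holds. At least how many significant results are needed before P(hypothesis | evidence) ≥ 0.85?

Prior odds = 0.017/0.983 = 17/983.
Likelihood ratio per significant result = 1.3.
Target posterior odds = 0.85/0.15 = 17/3.
Need (17/983) × 1.3ⁿ ≥ 17/3, i.e. 1.3ⁿ ≥ 983/3.
1.3²² ≈321.184 falls short of 983/3 but 1.3²³ ≈417.539 reaches it, so n = 23.

23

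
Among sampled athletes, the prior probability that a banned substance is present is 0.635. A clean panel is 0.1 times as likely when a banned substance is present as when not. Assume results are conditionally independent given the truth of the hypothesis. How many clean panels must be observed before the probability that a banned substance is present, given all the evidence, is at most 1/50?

2

Prior odds: 0.635 ÷ 0.365 = 127/73.
Likelihood ratio per clean panel = 0.1.
Target posterior odds = 0.02/0.98 = 1/49.
Need (127/73) × 0.1ⁿ ≤ 1/49, i.e. 0.1ⁿ ≤ 73/6223.
0.1¹ = 0.1 is still above 73/6223 but 0.1² = 0.01 is at or below it, so n = 2.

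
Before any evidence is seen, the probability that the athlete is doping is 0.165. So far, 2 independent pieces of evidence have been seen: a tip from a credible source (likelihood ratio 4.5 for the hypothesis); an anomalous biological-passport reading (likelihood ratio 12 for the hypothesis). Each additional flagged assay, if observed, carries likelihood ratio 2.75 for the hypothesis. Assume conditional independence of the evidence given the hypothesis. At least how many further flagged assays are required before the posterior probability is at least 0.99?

3

Prior odds = 0.165/0.835 = 33/167.
Combined Bayes factor of the evidence already in hand = 4.5 × 12 = 54.
Odds after that evidence = (33/167) × 54 = 1782/167.
Target odds = 0.99/0.01 = 99.
Need 2.75ⁿ ≥ 99 ÷ (1782/167) = 167/18.
2.75² = 7.5625 falls short of 167/18 but 2.75³ = 20.796875 reaches it, so n = 3.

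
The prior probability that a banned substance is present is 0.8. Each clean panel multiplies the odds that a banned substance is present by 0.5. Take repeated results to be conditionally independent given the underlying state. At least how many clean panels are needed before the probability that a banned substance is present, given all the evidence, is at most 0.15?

Prior odds: 0.8 ÷ 0.2 = 4.
Likelihood ratio per clean panel = 0.5.
Target odds: 0.15 ÷ 0.85 = 3/17.
Need 4 × 0.5ⁿ ≤ 3/17, i.e. 0.5ⁿ ≤ 3/68.
0.5⁴ = 0.0625 is still above 3/68 but 0.5⁵ = 0.03125 is at or below it, so n = 5.

5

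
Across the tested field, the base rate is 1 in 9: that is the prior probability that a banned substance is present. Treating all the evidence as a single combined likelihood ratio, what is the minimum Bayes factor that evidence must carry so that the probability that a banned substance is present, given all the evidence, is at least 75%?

24

Prior odds = (1/9)/(8/9) = 0.125.
Target odds = 0.75/0.25 = 3.
Required Bayes factor = 3 ÷ 0.125 = 24.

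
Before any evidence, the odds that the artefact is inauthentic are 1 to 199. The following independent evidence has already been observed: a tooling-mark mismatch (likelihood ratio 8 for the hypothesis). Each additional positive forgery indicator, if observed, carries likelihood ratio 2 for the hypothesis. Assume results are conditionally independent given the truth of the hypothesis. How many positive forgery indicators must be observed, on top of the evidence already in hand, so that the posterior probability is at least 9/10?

8

Prior odds = 1/199.
Bayes factor of the evidence already in hand = 8.
Odds after that evidence = (1/199) × 8 = 8/199.
Target odds = 0.9/0.1 = 9.
Need 2ⁿ ≥ 9 ÷ (8/199) = 223.875.
2⁷ = 128 falls short of 223.875 but 2⁸ = 256 reaches it, so n = 8.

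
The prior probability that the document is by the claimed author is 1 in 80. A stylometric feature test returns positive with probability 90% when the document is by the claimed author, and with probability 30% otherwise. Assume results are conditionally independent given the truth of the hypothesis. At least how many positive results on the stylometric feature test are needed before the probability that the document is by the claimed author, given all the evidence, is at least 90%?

Prior odds: 0.0125 ÷ 0.9875 = 1/79.
Likelihood ratio of a positive result = 0.9/0.3 = 3.
Target odds: 0.9 ÷ 0.1 = 9.
Need (1/79) × 3ⁿ ≥ 9, i.e. 3ⁿ ≥ 711.
3⁵ = 243 falls short of 711 but 3⁶ = 729 reaches it, so n = 6.

6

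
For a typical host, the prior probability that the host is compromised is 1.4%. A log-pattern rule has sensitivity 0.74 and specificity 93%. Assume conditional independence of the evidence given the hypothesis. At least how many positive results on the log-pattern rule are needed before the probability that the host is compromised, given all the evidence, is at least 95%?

Prior odds: 0.014 ÷ 0.986 = 7/493.
False-positive rate = 1 − 0.93 = 0.07; likelihood ratio of a positive = 0.74/0.07 = 74/7.
Target posterior odds = 0.95/0.05 = 19.
Need (7/493) × (74/7)ⁿ ≥ 19, i.e. (74/7)ⁿ ≥ 9367/7.
(74/7)³ = 405224/343 falls short of 9367/7 but (74/7)⁴ = 29986576/2401 reaches it, so n = 4.

4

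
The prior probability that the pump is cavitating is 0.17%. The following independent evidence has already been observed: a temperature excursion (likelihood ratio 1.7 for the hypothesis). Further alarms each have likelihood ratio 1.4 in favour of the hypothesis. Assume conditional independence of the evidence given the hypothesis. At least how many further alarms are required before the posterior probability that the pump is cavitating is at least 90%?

Prior odds = 0.0017/0.9983 = 17/9983.
Bayes factor of the evidence already in hand = 1.7.
Odds after that evidence = (17/9983) × 1.7 = 289/99830.
Target odds = 0.9/0.1 = 9.
Need 1.4ⁿ ≥ 9 ÷ (289/99830) = 898470/289.
1.4²³ ≈2295.86 falls short of 898470/289 but 1.4²⁴ ≈3214.2 reaches it, so n = 24.

24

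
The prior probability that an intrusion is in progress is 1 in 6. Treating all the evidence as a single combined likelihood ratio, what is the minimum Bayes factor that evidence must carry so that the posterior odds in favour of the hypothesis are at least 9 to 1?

Prior odds = (1/6)/(5/6) = 0.2.
Target odds = 9.
Required Bayes factor = 9 ÷ 0.2 = 45.

45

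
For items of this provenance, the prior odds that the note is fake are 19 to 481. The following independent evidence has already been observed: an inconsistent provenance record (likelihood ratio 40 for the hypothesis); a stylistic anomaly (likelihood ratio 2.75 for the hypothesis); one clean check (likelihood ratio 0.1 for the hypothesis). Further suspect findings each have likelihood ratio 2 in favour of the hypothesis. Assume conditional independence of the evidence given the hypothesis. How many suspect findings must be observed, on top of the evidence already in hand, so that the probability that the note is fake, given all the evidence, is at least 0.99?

Prior odds = 19/481.
Combined Bayes factor of the evidence already in hand = 40 × 2.75 × 0.1 = 11.
Odds after that evidence = (19/481) × 11 = 209/481.
Target odds = 0.99/0.01 = 99.
Need 2ⁿ ≥ 99 ÷ (209/481) = 4329/19.
2⁷ = 128 falls short of 4329/19 but 2⁸ = 256 reaches it, so n = 8.

8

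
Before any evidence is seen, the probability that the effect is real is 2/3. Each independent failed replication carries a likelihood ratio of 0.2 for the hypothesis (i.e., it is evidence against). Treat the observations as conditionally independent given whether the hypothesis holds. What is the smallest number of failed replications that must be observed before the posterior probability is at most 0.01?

4

Prior odds: (2/3) ÷ (1/3) = 2.
Likelihood ratio per failed replication = 0.2.
Target posterior odds = 0.01/0.99 = 1/99.
Require 0.2ⁿ ≤ 1/99 ÷ 2 = 1/198.
0.2³ = 0.008 is still above 1/198 but 0.2⁴ = 0.0016 is at or below it, so n = 4.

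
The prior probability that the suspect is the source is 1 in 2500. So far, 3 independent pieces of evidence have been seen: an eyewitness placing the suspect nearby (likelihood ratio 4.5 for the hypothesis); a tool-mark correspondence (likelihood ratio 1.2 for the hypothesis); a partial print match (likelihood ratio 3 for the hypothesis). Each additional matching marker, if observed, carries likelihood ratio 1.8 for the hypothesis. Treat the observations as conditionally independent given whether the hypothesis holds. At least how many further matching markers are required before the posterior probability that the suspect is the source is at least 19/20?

Prior odds = 0.0004/0.9996 = 1/2499.
Combined Bayes factor of the evidence already in hand = 4.5 × 1.2 × 3 = 16.2.
Odds after that evidence = (1/2499) × 16.2 = 27/4165.
Target odds = 0.95/0.05 = 19.
Need 1.8ⁿ ≥ 19 ÷ (27/4165) = 79135/27.
1.8¹³ ≈2082.3 falls short of 79135/27 but 1.8¹⁴ ≈3748.13 reaches it, so n = 14.

14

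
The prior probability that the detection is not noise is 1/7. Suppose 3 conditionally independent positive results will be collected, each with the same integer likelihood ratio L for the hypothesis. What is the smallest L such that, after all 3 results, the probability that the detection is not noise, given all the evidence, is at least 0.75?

3

Prior odds = (1/7)/(6/7) = 1/6.
Target odds = 0.75/0.25 = 3.
Need L³ ≥ 3 ÷ (1/6) = 18.
2³ = 8 < 18 ≤ 27 = 3³, so L = 3.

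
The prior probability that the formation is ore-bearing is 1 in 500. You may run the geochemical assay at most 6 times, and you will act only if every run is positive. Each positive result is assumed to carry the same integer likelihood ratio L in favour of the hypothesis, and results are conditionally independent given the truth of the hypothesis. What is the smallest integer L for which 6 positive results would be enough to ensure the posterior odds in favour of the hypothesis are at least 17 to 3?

4

Prior odds = 0.002/0.998 = 1/499.
Target odds = 17/3.
Need L⁶ ≥ 17/3 ÷ (1/499) = 8483/3.
3⁶ = 729 < 8483/3 ≤ 4096 = 4⁶, so L = 4.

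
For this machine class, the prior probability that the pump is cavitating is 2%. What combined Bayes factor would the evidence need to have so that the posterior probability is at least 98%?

Prior odds = 0.02/0.98 = 1/49.
Target odds = 0.98/0.02 = 49.
Required Bayes factor = 49 ÷ (1/49) = 2401.

2401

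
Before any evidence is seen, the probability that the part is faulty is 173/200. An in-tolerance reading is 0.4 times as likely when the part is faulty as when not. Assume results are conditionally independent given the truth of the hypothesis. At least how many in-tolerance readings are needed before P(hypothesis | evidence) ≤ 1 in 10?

Prior odds = 0.865/0.135 = 173/27.
Likelihood ratio per in-tolerance reading = 0.4.
Target odds: 0.1 ÷ 0.9 = 1/9.
Require 0.4ⁿ ≤ 1/9 ÷ (173/27) = 3/173.
0.4⁴ = 0.0256 is still above 3/173 but 0.4⁵ = 0.01024 is at or below it, so n = 5.

5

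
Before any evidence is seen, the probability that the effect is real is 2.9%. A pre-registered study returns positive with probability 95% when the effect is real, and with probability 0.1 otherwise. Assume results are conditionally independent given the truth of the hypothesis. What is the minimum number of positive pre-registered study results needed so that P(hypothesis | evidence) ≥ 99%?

Prior odds = 0.029/0.971 = 29/971.
Likelihood ratio of a positive result = 0.95/0.1 = 9.5.
Target odds: 0.99 ÷ 0.01 = 99.
Require 9.5ⁿ ≥ 99 ÷ (29/971) = 96129/29.
9.5³ = 857.375 falls short of 96129/29 but 9.5⁴ = 8145.0625 reaches it, so n = 4.

4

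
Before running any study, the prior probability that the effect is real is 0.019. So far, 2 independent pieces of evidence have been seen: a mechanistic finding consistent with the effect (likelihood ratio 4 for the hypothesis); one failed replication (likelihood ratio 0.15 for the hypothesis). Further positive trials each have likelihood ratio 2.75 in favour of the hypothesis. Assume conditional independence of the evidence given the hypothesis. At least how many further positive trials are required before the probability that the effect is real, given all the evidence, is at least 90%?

7

Prior odds = 0.019/0.981 = 19/981.
Combined Bayes factor of the evidence already in hand = 4 × 0.15 = 0.6.
Odds after that evidence = (19/981) × 0.6 = 19/1635.
Target odds = 0.9/0.1 = 9.
Need 2.75ⁿ ≥ 9 ÷ (19/1635) = 14715/19.
2.75⁶ = 1771561/4096 falls short of 14715/19 but 2.75⁷ = 19487171/16384 reaches it, so n = 7.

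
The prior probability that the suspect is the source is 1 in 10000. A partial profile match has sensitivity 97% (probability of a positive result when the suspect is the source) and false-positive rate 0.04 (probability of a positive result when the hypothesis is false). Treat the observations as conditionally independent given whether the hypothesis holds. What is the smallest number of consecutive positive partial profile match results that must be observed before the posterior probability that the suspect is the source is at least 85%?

4

Prior odds = 0.0001/0.9999 = 1/9999.
Likelihood ratio of a positive result = 0.97/0.04 = 24.25.
Target odds: 0.85 ÷ 0.15 = 17/3.
Require 24.25ⁿ ≥ 17/3 ÷ (1/9999) = 56661.
24.25³ = 912673/64 falls short of 56661 but 24.25⁴ = 88529281/256 reaches it, so n = 4.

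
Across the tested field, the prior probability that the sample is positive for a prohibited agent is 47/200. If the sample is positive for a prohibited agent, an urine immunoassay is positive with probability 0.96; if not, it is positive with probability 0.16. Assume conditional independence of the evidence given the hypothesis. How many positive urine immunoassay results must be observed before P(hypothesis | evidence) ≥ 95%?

3

Prior odds = 0.235/0.765 = 47/153.
Likelihood ratio of a positive = 0.96/0.16 = 6.
Target odds: 0.95 ÷ 0.05 = 19.
Require 6ⁿ ≥ 19 ÷ (47/153) = 2907/47.
6² = 36 falls short of 2907/47 but 6³ = 216 reaches it, so n = 3.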